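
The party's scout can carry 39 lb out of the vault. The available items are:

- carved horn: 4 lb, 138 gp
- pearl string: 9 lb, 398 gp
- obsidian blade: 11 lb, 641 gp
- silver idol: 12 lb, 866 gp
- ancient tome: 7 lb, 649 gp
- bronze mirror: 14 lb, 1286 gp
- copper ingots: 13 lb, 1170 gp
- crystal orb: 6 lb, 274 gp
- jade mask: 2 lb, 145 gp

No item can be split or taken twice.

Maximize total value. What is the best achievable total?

3322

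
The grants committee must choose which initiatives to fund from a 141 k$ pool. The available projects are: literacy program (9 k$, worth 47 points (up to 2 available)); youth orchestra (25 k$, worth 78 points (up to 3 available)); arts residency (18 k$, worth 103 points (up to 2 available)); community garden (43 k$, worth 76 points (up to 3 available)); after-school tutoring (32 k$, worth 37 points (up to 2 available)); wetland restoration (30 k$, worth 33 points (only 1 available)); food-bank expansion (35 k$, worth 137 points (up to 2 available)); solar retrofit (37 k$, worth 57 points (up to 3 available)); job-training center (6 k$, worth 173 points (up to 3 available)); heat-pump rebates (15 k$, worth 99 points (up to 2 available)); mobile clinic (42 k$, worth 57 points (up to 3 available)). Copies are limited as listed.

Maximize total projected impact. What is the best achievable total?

1154

2×literacy program + 2×arts residency + food-bank expansion + 3×job-training center + 2×heat-pump rebates uses 137 of the 141 k$ and totals 1154.
That's the maximum — no swap from here does better than 1154.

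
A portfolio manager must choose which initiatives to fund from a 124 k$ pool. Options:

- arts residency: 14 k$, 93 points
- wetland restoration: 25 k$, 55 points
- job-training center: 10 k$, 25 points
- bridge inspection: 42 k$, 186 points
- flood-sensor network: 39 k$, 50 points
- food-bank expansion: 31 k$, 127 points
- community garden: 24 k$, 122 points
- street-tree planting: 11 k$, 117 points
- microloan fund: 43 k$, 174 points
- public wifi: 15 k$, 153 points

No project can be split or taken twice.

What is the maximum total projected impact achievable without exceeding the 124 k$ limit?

By projected impact per k$: street-tree planting 10.64, public wifi 10.20, arts residency 6.64 lead.
Filling by ratio: arts residency + job-training center + bridge inspection + community garden + street-tree planting + public wifi for 696, with 8 k$ left unused.
Replace arts residency and job-training center with food-bank expansion: the trade gains 9 net, giving 705 at 123 k$.
Every other selection either busts 124 k$ or fails to beat 705.

705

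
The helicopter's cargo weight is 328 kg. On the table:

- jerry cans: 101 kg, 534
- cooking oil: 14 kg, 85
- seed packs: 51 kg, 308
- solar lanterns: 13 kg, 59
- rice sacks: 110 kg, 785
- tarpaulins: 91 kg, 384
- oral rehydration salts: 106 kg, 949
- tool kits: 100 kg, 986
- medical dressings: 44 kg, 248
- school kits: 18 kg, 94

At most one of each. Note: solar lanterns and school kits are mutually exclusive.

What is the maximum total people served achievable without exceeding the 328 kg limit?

2720

Rice sacks + oral rehydration salts + tool kits uses 316 of the 328 kg and totals 2720.
The closest alternative, cooking oil + seed packs + solar lanterns + oral rehydration salts + tool kits + medical dressings, reaches only 2635.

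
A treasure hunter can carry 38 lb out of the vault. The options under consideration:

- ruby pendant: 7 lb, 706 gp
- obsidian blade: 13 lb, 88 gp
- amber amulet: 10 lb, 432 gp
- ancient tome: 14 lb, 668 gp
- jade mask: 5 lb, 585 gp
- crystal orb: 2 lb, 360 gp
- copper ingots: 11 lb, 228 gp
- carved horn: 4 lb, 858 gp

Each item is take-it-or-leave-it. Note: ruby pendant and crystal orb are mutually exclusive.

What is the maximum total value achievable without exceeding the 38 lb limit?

2903

Amber amulet + ancient tome + jade mask + crystal orb + carved horn uses 35 of the 38 lb and totals 2903.
The closest alternative, ruby pendant + ancient tome + jade mask + carved horn, reaches only 2817.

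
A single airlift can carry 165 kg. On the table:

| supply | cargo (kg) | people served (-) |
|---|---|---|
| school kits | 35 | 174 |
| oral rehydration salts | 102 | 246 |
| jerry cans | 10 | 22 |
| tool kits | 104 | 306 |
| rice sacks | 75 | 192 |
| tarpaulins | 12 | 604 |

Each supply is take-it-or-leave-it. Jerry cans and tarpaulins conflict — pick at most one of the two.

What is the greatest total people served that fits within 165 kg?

Taking school kits + tool kits + tarpaulins: 151 kg used, 1084 in people served.
Runner-up school kits + oral rehydration salts + tarpaulins tops out at 1024.

1084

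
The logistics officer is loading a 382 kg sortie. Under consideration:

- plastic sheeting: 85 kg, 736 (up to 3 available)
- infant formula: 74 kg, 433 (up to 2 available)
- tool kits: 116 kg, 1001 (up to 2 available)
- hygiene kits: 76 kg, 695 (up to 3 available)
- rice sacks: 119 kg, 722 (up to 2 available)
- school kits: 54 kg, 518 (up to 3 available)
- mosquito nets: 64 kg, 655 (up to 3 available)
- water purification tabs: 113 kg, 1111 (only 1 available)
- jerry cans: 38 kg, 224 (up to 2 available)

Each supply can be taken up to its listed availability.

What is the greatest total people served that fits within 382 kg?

3771

Greedy by ratio would take school kits + 3×mosquito nets + water purification tabs: 359 kg used, total 3594.
Replace school kits with hygiene kits: the trade gains 177 net, giving 3771 at 381 kg.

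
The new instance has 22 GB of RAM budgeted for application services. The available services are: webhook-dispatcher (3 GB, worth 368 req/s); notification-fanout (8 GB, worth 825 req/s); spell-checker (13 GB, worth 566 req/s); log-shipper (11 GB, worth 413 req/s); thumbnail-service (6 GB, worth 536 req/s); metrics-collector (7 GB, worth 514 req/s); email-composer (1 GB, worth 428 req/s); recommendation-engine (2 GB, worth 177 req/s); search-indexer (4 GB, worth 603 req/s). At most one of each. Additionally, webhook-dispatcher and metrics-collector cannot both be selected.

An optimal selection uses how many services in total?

The maximum throughput within 22 GB is 2760.
One optimal bundle: webhook-dispatcher + notification-fanout + thumbnail-service + email-composer + search-indexer (22 GB).
Every optimal selection uses 5 services.

5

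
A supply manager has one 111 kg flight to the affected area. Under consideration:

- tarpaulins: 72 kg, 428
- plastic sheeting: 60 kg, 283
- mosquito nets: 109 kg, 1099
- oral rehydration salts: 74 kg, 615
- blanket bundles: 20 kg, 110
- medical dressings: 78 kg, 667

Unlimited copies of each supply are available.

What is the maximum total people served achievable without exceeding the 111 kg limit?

Density check — mosquito nets 10.08, medical dressings 8.55, oral rehydration salts 8.31, tarpaulins 5.94 are the best per kg.
Taking mosquito nets: 109 kg used, 1099 in people served.
Nothing else within 111 kg beats 1099.

1099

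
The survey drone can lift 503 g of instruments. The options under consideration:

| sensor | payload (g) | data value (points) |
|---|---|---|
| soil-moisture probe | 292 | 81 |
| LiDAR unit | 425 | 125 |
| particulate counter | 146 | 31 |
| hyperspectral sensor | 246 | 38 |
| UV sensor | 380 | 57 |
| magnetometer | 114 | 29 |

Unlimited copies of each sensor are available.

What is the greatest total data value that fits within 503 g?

125

Density check — LiDAR unit 0.29, soil-moisture probe 0.28, magnetometer 0.25 are the best per g.
Best packing: LiDAR unit — 425 g, 125 total.
Every other selection either busts 503 g or fails to beat 125.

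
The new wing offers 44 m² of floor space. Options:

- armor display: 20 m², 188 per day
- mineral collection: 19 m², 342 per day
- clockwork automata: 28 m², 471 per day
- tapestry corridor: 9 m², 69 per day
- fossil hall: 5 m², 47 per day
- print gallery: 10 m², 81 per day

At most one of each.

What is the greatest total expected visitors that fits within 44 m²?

599

A density-first pass picks armor display + mineral collection + fossil hall — 577 at 44 m².
The 39 m² tied up in armor display and mineral collection is better spent on clockwork automata + print gallery — total rises to 599 (43 m²).
Nothing else within 44 m² beats 599.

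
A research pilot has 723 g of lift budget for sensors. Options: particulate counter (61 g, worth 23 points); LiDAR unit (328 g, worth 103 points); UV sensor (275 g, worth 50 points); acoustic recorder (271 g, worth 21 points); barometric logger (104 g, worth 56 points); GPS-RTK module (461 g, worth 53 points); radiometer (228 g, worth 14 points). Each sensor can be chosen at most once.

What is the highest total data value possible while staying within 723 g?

209

Ranking by ratio (data value/g): barometric logger 0.54, particulate counter 0.38, LiDAR unit 0.31.
The ratio heuristic lands on particulate counter + LiDAR unit + barometric logger + radiometer (196) but leaves 2 g idle.
The 289 g tied up in particulate counter and radiometer is better spent on UV sensor — total rises to 209 (707 g).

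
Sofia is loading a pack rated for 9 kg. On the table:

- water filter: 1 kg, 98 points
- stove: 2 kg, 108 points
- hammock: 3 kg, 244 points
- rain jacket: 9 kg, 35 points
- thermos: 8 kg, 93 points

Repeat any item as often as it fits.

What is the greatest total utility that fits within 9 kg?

882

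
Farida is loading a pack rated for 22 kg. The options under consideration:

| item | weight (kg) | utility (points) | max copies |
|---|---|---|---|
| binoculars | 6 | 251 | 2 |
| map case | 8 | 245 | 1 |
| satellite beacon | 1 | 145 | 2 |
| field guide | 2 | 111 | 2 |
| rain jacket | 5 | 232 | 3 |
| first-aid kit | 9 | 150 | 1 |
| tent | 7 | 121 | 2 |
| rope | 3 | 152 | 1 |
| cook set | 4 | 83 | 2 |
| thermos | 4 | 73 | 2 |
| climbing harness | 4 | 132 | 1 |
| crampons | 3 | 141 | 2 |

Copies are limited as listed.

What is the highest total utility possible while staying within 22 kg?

By utility per kg: satellite beacon 145.00, field guide 55.50, rope 50.67, crampons 47.00 lead.
The ratio heuristic lands on 2×satellite beacon + 2×field guide + rain jacket + rope + 2×crampons (1178) but leaves 2 kg idle.
The 3 kg tied up in crampons is better spent on rain jacket — total rises to 1269 (22 kg).
Every other selection either busts 22 kg or exceeds an availability limit or fails to beat 1269.

1269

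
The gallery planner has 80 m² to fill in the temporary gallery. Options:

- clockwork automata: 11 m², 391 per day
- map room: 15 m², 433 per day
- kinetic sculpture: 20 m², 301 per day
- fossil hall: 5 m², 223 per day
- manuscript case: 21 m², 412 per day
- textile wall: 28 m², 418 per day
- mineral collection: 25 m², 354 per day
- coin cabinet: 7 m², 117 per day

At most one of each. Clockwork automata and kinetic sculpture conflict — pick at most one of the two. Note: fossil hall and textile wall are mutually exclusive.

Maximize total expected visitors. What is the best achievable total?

1813

Taking clockwork automata + map room + fossil hall + manuscript case + mineral collection: 77 m² used, 1813 in expected visitors.
The closest alternative, clockwork automata + map room + manuscript case + mineral collection + coin cabinet, reaches only 1707.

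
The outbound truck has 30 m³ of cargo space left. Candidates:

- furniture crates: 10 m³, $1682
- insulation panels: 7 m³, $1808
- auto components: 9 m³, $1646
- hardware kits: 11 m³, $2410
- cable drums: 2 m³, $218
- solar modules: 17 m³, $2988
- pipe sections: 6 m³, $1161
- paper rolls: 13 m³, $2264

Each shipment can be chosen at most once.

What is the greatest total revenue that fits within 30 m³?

Density check — insulation panels 258.29, hardware kits 219.09, pipe sections 193.50, auto components 182.89 are the best per m³.
Taking the top-ratio shipments first gives insulation panels + hardware kits + cable drums + pipe sections for 5597 (26 m³).
Replace pipe sections with furniture crates: the trade gains 521 net, giving 6118 at 30 m³.

6118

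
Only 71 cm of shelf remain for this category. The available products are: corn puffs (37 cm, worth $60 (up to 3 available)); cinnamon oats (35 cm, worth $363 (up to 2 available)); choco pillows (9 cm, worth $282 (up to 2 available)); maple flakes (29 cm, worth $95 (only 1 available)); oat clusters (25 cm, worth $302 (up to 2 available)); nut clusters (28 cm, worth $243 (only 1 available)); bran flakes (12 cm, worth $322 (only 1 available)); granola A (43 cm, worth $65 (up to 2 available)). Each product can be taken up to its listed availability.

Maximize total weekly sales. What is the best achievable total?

1249

Ranking by ratio (weekly sales/cm): choco pillows 31.33, bran flakes 26.83, oat clusters 12.08, cinnamon oats 10.37.
Greedy by ratio would take 2×choco pillows + oat clusters + bran flakes: 55 cm used, total 1188.
The 25 cm tied up in oat clusters is better spent on cinnamon oats — total rises to 1249 (65 cm).
The spare 6 cm is too small for any remaining product, and no exchange beats 1249.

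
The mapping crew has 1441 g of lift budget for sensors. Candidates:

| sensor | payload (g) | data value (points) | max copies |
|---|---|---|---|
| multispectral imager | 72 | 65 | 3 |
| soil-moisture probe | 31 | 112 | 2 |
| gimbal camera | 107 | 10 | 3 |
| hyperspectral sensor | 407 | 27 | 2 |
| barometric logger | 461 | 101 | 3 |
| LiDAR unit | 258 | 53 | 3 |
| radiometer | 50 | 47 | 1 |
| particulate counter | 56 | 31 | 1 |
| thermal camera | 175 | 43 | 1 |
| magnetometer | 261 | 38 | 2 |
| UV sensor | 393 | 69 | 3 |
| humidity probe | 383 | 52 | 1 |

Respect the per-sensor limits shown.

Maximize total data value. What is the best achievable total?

711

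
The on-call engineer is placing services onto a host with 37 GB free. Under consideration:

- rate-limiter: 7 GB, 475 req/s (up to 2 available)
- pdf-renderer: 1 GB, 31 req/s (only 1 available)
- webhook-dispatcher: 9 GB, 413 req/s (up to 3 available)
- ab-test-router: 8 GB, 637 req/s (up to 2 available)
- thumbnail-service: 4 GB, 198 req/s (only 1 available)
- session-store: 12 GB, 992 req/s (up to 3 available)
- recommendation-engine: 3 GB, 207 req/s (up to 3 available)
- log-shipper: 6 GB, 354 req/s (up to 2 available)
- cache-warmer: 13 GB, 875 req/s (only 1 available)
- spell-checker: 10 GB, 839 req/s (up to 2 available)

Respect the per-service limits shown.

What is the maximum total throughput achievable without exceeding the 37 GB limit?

Ranking by ratio (throughput/GB): spell-checker 83.90, session-store 82.67, ab-test-router 79.62, recommendation-engine 69.00.
Filling by ratio: pdf-renderer + session-store + recommendation-engine + 2×spell-checker for 2908, with 1 GB left unused.
The 11 GB tied up in pdf-renderer and spell-checker is better spent on session-store — total rises to 3030 (37 GB).
No other feasible combination exceeds 3030.

3030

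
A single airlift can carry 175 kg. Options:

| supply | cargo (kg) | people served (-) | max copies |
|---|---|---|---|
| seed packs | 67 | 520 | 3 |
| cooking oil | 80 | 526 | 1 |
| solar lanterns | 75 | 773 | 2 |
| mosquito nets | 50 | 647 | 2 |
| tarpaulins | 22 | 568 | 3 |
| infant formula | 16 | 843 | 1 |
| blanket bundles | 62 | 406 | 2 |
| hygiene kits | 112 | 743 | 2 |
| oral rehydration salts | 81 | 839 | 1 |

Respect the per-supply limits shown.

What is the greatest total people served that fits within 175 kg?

Density check — infant formula 52.69, tarpaulins 25.82, mosquito nets 12.94 are the best per kg.
The ratio heuristic lands on mosquito nets + 3×tarpaulins + infant formula (3194) but leaves 43 kg idle.
Dropping mosquito nets frees 50 kg; slotting in oral rehydration salts (81 kg) lifts the total to 3386 at 163 kg.
Nothing else within 175 kg beats 3386.

3386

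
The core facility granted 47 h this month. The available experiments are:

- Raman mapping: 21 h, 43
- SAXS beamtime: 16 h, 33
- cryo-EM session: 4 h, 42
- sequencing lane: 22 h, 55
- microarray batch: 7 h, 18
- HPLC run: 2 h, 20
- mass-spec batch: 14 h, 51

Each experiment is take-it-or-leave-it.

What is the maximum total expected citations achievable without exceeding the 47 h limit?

168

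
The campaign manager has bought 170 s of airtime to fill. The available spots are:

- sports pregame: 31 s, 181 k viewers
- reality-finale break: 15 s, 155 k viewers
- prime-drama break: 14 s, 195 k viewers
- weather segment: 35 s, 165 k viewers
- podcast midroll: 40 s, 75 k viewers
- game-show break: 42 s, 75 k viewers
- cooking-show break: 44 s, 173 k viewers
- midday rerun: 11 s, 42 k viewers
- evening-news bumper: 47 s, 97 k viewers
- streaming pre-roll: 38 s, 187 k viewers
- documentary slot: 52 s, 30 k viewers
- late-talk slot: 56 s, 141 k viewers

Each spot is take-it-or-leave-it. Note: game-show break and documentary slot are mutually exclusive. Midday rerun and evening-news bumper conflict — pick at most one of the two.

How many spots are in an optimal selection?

The maximum expected reach within 170 s is 933.
One optimal bundle: sports pregame + reality-finale break + prime-drama break + cooking-show break + midday rerun + streaming pre-roll (153 s).
Any selection reaching 933 contains exactly 6 spots.

6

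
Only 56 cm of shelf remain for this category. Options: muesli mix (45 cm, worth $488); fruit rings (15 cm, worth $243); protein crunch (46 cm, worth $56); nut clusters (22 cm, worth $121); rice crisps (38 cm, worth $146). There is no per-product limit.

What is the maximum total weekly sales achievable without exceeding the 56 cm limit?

729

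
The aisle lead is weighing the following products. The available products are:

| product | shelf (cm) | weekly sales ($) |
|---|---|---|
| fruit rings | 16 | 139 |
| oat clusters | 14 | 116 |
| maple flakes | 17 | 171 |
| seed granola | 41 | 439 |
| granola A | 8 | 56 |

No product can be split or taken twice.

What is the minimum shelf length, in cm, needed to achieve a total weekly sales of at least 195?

Look for the lowest-shelf combination reaching 195.
Taking fruit rings + granola A gives 195 (≥ 195) for 24 cm.
No combination under 24 cm hits 195.

24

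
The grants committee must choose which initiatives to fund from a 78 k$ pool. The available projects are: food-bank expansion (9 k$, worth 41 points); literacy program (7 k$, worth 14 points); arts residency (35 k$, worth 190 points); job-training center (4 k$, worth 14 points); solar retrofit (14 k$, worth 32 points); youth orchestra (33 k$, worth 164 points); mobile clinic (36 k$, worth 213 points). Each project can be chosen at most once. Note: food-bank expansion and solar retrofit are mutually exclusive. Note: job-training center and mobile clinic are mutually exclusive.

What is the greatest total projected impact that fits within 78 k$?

418

Density check — mobile clinic 5.92, arts residency 5.43, youth orchestra 4.97, food-bank expansion 4.56 are the best per k$.
Best packing: food-bank expansion + youth orchestra + mobile clinic — 78 k$, 418 total.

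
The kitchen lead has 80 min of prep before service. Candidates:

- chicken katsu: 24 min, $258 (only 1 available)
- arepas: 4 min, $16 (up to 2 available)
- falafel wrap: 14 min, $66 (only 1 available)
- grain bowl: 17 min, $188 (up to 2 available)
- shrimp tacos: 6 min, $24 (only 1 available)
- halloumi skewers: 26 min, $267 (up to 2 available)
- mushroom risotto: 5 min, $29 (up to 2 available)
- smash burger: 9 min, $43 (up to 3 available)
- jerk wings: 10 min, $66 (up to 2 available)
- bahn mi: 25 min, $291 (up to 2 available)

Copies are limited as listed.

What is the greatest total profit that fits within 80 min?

Taking the top-ratio dishes first gives grain bowl + jerk wings + 2×bahn mi for 836 (77 min).
Dropping grain bowl and jerk wings frees 27 min; slotting in chicken katsu + mushroom risotto (29 min) lifts the total to 869 at 79 min.

869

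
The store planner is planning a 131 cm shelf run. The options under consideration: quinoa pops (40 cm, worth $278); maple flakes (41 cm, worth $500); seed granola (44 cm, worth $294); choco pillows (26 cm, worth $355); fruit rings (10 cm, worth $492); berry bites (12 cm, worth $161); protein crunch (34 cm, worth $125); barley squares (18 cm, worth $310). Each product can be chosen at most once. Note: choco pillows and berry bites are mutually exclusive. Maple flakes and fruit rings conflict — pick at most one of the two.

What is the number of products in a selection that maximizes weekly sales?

5

Optimal total is 1560.
One optimal bundle: quinoa pops + choco pillows + fruit rings + protein crunch + barley squares (128 cm).
Every optimal selection uses 5 products.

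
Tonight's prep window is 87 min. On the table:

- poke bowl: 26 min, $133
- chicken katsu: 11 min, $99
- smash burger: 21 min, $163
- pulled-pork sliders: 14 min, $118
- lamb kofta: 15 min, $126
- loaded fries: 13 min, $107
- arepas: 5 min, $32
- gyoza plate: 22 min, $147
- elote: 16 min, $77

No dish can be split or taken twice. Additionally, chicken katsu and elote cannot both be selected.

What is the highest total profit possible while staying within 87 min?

674

Taking the top-ratio dishes first gives chicken katsu + smash burger + pulled-pork sliders + lamb kofta + loaded fries + arepas for 645 (79 min).
Replace pulled-pork sliders with gyoza plate: the trade gains 29 net, giving 674 at 87 min.
That's the maximum — no feasible swap from here does better than 674.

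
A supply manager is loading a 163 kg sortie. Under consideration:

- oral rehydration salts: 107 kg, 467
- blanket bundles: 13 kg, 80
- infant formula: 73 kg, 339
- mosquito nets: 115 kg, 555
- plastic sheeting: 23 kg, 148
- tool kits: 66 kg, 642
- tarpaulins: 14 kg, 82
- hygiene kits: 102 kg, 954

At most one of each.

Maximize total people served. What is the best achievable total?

1264

By people served per kg: tool kits 9.73, hygiene kits 9.35, plastic sheeting 6.43 lead.
Greedy by ratio would take blanket bundles + plastic sheeting + tool kits + tarpaulins: 116 kg used, total 952.
Dropping tool kits frees 66 kg; slotting in hygiene kits (102 kg) lifts the total to 1264 at 152 kg.
Next best is plastic sheeting + tarpaulins + hygiene kits at 1184 (139 kg) — short by 80.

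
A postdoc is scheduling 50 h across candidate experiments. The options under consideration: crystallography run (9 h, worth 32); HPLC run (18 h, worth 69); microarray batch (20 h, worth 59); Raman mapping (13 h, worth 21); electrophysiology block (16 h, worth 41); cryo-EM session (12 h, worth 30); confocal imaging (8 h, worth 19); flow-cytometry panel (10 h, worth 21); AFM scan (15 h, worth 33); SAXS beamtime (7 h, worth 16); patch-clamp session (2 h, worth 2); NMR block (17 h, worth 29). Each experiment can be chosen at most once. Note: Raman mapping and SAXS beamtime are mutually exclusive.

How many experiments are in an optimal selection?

Best achievable expected citations is 162.
crystallography run + HPLC run + microarray batch + patch-clamp session hits 162 at 49 h.
Every optimal selection uses 4 experiments.

4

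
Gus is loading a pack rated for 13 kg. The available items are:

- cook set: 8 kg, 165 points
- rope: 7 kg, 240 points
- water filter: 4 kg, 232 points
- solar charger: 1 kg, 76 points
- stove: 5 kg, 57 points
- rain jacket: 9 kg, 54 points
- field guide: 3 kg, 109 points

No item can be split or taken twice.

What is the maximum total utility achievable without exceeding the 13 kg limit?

548

Greedy by ratio would take water filter + solar charger + stove + field guide: 13 kg used, total 474.
Replace stove and field guide with rope: the trade gains 74 net, giving 548 at 12 kg.
The spare 1 kg is too small for any remaining item, and no exchange beats 548.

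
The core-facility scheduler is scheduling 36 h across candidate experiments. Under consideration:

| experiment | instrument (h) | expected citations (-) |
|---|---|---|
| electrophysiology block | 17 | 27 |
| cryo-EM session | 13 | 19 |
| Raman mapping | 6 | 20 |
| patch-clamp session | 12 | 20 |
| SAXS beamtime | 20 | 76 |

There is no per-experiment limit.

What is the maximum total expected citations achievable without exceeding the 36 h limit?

120

Taking the top-ratio experiments first gives 2×Raman mapping + SAXS beamtime for 116 (32 h).
Dropping SAXS beamtime frees 20 h; slotting in 4×Raman mapping (24 h) lifts the total to 120 at 36 h.
No other feasible combination exceeds 120.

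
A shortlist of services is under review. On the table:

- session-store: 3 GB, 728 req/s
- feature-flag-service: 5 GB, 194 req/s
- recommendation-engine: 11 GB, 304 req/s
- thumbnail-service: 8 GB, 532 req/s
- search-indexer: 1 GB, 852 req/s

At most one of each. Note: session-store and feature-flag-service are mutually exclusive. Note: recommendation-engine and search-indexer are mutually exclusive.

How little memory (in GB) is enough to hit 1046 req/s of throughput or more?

Look for the lowest-memory combination reaching 1046.
Taking session-store + search-indexer gives 1580 (≥ 1046) for 4 GB.
No combination under 4 GB hits 1046.

4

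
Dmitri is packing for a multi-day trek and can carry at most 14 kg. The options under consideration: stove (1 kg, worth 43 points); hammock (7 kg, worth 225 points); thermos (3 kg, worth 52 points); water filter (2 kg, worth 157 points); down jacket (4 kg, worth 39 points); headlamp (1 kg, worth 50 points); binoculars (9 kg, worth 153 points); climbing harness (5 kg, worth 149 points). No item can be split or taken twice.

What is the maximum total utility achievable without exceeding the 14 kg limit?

531

A density-first pass picks stove + hammock + thermos + water filter + headlamp — 527 at 14 kg.
The 5 kg tied up in stove and thermos and headlamp is better spent on climbing harness — total rises to 531 (14 kg).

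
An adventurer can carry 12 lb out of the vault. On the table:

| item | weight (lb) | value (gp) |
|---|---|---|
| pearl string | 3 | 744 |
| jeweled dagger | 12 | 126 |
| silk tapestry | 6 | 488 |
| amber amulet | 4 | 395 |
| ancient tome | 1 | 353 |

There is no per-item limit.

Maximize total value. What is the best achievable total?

4236

By value per lb: ancient tome 353.00, pearl string 248.00, amber amulet 98.75 lead.
12×ancient tome uses 12 of the 12 lb and totals 4236.
No other feasible combination exceeds 4236.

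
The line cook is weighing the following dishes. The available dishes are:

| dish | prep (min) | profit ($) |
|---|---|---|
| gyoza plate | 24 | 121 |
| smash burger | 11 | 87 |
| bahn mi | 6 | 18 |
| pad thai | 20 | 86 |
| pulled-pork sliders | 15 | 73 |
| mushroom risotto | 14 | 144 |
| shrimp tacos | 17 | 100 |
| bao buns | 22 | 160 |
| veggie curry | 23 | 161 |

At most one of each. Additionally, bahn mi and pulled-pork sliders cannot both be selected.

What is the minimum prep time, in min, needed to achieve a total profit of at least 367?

47

Minimise min subject to total profit ≥ 367.
smash burger + mushroom risotto + bao buns: 391 profit at 47 min.
Below 47 min the best achievable stays under 367.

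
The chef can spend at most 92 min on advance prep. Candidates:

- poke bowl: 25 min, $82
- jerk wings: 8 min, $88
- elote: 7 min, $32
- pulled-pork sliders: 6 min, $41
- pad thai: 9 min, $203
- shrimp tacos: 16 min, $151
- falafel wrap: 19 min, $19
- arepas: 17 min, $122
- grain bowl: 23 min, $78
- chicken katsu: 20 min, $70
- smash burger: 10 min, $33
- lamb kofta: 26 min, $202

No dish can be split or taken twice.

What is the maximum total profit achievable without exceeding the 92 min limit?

Greedy by ratio would take jerk wings + elote + pulled-pork sliders + pad thai + shrimp tacos + arepas + lamb kofta: 89 min used, total 839.
Dropping elote frees 7 min; slotting in smash burger (10 min) lifts the total to 840 at 92 min.
The closest alternative, jerk wings + elote + pulled-pork sliders + pad thai + shrimp tacos + arepas + lamb kofta, reaches only 839.

840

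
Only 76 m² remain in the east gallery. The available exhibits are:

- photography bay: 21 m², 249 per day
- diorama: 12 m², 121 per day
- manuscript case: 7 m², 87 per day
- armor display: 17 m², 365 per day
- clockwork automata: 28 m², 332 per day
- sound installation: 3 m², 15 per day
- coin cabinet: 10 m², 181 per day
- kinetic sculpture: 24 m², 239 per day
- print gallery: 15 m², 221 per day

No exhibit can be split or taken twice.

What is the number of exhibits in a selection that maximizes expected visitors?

Best achievable expected visitors is 1137.
For example photography bay + diorama + armor display + coin cabinet + print gallery achieves it, using 75 m².
Every optimal selection uses 5 exhibits.

5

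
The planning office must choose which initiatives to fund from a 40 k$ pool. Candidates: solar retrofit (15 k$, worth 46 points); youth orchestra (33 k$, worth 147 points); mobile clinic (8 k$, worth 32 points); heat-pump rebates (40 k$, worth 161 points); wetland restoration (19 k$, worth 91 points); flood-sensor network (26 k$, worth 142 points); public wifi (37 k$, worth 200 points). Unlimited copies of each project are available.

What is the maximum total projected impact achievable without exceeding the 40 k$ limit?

Taking the top-ratio projects first gives mobile clinic + flood-sensor network for 174 (34 k$).
The 34 k$ tied up in mobile clinic and flood-sensor network is better spent on public wifi — total rises to 200 (37 k$).
Every other selection either busts 40 k$ or fails to beat 200.

200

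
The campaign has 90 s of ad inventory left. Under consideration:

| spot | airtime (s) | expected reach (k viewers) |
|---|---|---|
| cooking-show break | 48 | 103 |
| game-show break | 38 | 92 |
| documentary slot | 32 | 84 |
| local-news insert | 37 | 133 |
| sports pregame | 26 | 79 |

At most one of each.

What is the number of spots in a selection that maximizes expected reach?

2

The maximum expected reach within 90 s is 236.
One optimal bundle: cooking-show break + local-news insert (85 s).
All optima have 2 spots.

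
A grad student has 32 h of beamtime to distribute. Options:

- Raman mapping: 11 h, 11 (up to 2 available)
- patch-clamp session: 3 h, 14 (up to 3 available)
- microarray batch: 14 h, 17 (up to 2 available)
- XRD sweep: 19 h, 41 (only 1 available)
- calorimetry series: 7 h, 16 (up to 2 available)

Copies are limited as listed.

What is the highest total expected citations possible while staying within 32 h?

The ratio heuristic lands on 3×patch-clamp session + 2×calorimetry series (74) but leaves 9 h idle.
Dropping patch-clamp session and calorimetry series frees 10 h; slotting in XRD sweep (19 h) lifts the total to 85 at 32 h.
That's the maximum — no swap from here does better than 85.

85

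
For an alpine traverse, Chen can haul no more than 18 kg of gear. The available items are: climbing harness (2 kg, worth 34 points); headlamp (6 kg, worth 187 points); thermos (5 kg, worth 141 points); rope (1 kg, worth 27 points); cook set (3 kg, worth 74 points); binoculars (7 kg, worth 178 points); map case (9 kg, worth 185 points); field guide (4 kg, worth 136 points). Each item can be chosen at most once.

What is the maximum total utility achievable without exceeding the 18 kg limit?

538

By utility per kg: field guide 34.00, headlamp 31.17, thermos 28.20 lead.
A density-first pass picks climbing harness + headlamp + thermos + rope + field guide — 525 at 18 kg.
The 3 kg tied up in climbing harness and rope is better spent on cook set — total rises to 538 (18 kg).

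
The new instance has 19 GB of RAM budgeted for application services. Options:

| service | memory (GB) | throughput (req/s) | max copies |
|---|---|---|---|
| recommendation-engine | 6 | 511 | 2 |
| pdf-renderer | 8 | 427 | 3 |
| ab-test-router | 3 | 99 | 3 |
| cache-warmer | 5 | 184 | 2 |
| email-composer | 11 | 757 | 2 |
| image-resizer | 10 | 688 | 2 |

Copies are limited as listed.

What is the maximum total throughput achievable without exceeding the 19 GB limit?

1298

Density check — recommendation-engine 85.17, email-composer 68.82, image-resizer 68.80, pdf-renderer 53.38 are the best per GB.
Greedy by ratio would take 2×recommendation-engine + cache-warmer: 17 GB used, total 1206.
The 11 GB tied up in recommendation-engine and cache-warmer is better spent on ab-test-router + image-resizer — total rises to 1298 (19 GB).
Nothing else within 19 GB beats 1298.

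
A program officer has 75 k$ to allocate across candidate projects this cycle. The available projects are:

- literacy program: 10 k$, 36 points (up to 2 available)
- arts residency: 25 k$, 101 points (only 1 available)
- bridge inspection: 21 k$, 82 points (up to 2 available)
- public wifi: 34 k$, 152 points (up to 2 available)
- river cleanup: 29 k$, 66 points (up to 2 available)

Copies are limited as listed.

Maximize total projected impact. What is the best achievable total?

306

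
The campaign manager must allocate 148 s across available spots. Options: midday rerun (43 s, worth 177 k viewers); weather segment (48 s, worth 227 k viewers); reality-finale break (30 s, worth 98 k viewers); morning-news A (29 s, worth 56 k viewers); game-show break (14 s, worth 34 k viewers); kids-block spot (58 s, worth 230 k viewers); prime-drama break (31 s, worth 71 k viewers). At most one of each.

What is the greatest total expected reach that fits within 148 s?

Filling by ratio: midday rerun + weather segment + reality-finale break + game-show break for 536, with 13 s left unused.
Replace midday rerun and game-show break with kids-block spot: the trade gains 19 net, giving 555 at 136 s.
That's the maximum — no swap from here does better than 555.

555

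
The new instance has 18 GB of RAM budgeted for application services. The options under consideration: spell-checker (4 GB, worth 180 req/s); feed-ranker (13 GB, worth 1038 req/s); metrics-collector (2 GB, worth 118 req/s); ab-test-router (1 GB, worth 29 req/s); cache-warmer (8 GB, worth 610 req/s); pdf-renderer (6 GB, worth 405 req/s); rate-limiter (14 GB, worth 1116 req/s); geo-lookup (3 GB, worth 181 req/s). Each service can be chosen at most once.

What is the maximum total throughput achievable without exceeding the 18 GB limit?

1337

Feed-ranker + metrics-collector + geo-lookup uses 18 of the 18 GB and totals 1337.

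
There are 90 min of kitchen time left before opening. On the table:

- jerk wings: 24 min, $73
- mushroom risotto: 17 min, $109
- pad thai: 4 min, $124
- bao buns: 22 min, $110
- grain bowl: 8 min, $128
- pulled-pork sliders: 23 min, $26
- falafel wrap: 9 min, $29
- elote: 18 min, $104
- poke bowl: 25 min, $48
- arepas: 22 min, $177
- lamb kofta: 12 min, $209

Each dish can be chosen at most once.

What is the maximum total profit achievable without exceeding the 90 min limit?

880

Best packing: mushroom risotto + pad thai + grain bowl + falafel wrap + elote + arepas + lamb kofta — 90 min, 880 total.
Nothing else within 90 min beats 880.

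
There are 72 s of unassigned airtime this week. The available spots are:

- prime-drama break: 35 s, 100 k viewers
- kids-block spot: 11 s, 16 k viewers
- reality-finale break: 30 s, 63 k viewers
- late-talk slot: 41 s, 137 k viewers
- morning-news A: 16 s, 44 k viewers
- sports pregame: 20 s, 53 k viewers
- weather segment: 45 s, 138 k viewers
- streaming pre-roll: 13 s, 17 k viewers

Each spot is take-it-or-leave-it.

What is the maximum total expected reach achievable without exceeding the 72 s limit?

Filling by ratio: kids-block spot + late-talk slot + morning-news A for 197, with 4 s left unused.
Replace morning-news A with sports pregame: the trade gains 9 net, giving 206 at 72 s.
The closest alternative, reality-finale break + late-talk slot, reaches only 200.

206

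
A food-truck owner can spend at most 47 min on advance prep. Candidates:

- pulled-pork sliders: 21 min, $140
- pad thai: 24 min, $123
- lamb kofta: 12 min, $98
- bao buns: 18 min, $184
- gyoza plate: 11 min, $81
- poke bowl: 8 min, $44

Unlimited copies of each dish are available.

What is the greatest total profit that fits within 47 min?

449

By profit per min: bao buns 10.22, lamb kofta 8.17, gyoza plate 7.36 lead.
The ratio ordering already packs tightly: 2×bao buns + gyoza plate, 47 min, 449.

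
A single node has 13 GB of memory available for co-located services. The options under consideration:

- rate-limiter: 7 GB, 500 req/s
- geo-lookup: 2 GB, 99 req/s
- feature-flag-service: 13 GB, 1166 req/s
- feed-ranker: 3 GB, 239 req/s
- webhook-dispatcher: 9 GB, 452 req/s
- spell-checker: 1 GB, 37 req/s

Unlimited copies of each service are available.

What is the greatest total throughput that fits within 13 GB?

Best packing: feature-flag-service — 13 GB, 1166 total.
Nothing else within 13 GB beats 1166.

1166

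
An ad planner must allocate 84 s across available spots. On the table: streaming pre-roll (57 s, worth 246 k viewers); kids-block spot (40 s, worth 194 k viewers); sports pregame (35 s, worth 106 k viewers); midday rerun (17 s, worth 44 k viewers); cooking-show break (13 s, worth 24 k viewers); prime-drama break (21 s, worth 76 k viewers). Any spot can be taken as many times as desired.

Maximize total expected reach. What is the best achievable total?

388

Ranking by ratio (expected reach/s): kids-block spot 4.85, streaming pre-roll 4.32, prime-drama break 3.62.
The ratio ordering already packs tightly: 2×kids-block spot, 80 s, 388.
That's the maximum — no swap from here does better than 388.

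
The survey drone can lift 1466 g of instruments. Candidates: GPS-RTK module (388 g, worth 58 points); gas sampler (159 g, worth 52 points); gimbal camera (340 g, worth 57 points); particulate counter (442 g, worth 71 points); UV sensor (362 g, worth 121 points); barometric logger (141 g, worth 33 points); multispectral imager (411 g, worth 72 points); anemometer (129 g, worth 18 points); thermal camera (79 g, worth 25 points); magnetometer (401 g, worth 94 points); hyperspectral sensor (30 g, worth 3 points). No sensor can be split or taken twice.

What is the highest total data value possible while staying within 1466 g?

A density-first pass picks gas sampler + UV sensor + barometric logger + anemometer + thermal camera + magnetometer + hyperspectral sensor — 346 at 1301 g.
The 270 g tied up in barometric logger and anemometer is better spent on multispectral imager — total rises to 367 (1442 g).
Next best is gas sampler + UV sensor + multispectral imager + thermal camera + magnetometer at 364 (1412 g) — short by 3.

367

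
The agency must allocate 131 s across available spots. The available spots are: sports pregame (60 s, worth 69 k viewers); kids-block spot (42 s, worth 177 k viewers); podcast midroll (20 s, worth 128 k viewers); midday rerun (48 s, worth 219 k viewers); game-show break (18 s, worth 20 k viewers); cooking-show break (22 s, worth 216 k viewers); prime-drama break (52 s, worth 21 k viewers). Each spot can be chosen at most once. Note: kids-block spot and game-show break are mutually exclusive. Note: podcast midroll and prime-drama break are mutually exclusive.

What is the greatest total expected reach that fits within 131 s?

612

The ratio heuristic lands on podcast midroll + midday rerun + game-show break + cooking-show break (583) but leaves 23 s idle.
The 38 s tied up in podcast midroll and game-show break is better spent on kids-block spot — total rises to 612 (112 s).
Runner-up podcast midroll + midday rerun + game-show break + cooking-show break tops out at 583.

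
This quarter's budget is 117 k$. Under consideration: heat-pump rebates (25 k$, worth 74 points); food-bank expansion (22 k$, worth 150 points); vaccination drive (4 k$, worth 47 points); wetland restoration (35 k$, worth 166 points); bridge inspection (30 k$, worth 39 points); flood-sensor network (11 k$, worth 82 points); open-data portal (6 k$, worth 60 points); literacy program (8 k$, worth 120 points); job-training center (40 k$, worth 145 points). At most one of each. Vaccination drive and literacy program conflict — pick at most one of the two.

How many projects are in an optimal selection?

5

Optimal total is 663.
food-bank expansion + wetland restoration + flood-sensor network + literacy program + job-training center hits 663 at 116 k$.
All optima have 5 projects.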